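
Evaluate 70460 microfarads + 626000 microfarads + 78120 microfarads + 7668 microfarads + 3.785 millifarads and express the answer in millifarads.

786.033 millifarads

In millifarads:
  70460 microfarads = 70460e-3 millifarads = 70.46
  626000 microfarads = 626000e-3 millifarads = 626
  78120 microfarads = 78120e-3 millifarads = 78.12
  7668 microfarads = 7668e-3 millifarads = 7.668
  3.785 millifarads → 3.785
Sum: 70.46 + 626 + 78.12 + 7.668 + 3.785 = 786.033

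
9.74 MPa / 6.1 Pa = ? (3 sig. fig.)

1600000

(9.74 × 10⁶) / (6.1) = 1.597 × 10⁶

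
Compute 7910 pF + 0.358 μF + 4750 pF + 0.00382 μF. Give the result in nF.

374.48 nF

In nF:
  7910 pF = 7910 × 10⁻³ nF = 7.91
  0.358 μF = 0.358 × 10³ nF = 358
  4750 pF = 4750 × 10⁻³ nF = 4.75
  0.00382 μF = 0.00382 × 10³ nF = 3.82
Sum: 7.91 + 358 + 4.75 + 3.82 = 374.48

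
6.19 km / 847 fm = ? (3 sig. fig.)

7310000000000000

(6.19e3) / (847e-15) = 0.007308e18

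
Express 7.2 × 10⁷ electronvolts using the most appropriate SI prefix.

= 72 × 10⁶ electronvolts; 10⁶ is mega.

72 megaelectronvolts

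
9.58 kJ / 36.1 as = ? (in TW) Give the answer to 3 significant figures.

(9.58 × 10^3) / (36.1 × 10^-18) = 0.26537 × 10^21 W

265000000 TW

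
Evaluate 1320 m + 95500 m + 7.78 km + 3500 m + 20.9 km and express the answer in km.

In km:
  1320 m = 1320 × 10⁻³ km = 1.32
  95500 m = 95500 × 10⁻³ km = 95.5
  7.78 km → 7.78
  3500 m = 3500 × 10⁻³ km = 3.5
  20.9 km → 20.9
Sum: 1.32 + 95.5 + 7.78 + 3.5 + 20.9 = 129

129 km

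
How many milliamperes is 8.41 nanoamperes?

nano = 10⁻⁹, milli = 10⁻³; factor is 10⁻⁶.
8.41 × 10⁻⁶ = 0.00000841

0.00000841 milliamperes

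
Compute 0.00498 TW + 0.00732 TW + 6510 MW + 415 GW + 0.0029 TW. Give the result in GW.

In GW:
  0.00498 TW = 0.00498 × 10^3 GW = 4.98
  0.00732 TW = 0.00732 × 10^3 GW = 7.32
  6510 MW = 6510 × 10^-3 GW = 6.51
  415 GW → 415
  0.0029 TW = 0.0029 × 10^3 GW = 2.9
Sum: 4.98 + 7.32 + 6.51 + 415 + 2.9 = 436.71

436.71 GW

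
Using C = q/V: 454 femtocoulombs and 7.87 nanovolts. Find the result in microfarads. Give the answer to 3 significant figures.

57.7 microfarads

(454 × 10⁻¹⁵) / (7.87 × 10⁻⁹) = 57.687 × 10⁻⁶ F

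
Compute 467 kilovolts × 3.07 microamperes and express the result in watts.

467 × 10^3 × 3.07 × 10^-6 = 1433.69 × 10^-3 W

1.43369 watts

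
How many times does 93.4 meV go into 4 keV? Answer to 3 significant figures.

(4 × 10³) / (93.4 × 10⁻³) = 0.04283 × 10⁶

42800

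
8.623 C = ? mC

(no prefix) = 1e0, milli = 1e-3; factor is 1e3.
8.623 × 1e3 = 8623

8623 mC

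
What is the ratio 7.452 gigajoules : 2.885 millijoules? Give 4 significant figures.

(7.452e9) / (2.885e-3) = 2.583e12

2583000000000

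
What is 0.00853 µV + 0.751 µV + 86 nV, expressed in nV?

In nV:
  0.00853 µV = 0.00853 × 10³ nV = 8.53
  0.751 µV = 0.751 × 10³ nV = 751
  86 nV → 86
Sum: 8.53 + 751 + 86 = 845.53

845.53 nV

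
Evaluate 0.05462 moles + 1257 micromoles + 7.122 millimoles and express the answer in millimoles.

62.999 millimoles

In millimoles:
  0.05462 moles = 0.05462 × 10^3 millimoles = 54.62
  1257 micromoles = 1257 × 10^-3 millimoles = 1.257
  7.122 millimoles → 7.122
Sum: 54.62 + 1.257 + 7.122 = 62.999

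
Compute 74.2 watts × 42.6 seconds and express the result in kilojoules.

74.2 × 42.6 = 3160.92 J

3.16092 kilojoules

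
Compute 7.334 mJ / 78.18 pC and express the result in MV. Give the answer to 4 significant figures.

(7.334e-3) / (78.18e-12) = 0.0938092e9 V

93.81 MV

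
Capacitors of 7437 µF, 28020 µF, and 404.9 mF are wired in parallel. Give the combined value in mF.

440.357 mF

In mF:
  7437 µF = 7437e-3 mF = 7.437
  28020 µF = 28020e-3 mF = 28.02
  404.9 mF → 404.9
Sum: 7.437 + 28.02 + 404.9 = 440.357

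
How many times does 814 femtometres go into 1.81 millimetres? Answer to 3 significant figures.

(1.81 × 10^-3) / (814 × 10^-15) = 0.002224 × 10^12

2220000000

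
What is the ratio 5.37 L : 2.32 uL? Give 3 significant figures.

2310000

(5.37) / (2.32 × 10^-6) = 2.315 × 10^6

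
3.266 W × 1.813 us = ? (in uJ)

5.921258 uJ

3.266 × 1.813e-6 = 5.921258e-6 J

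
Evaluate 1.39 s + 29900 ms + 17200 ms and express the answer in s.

48.49 s

In s:
  1.39 s → 1.39
  29900 ms = 29900 × 10⁻³ s = 29.9
  17200 ms = 17200 × 10⁻³ s = 17.2
Sum: 1.39 + 29.9 + 17.2 = 48.49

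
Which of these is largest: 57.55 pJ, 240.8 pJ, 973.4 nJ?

57.55 pJ = 0.00000000005755 J
240.8 pJ = 0.0000000002408 J
973.4 nJ = 0.0000009734 J

973.4 nJ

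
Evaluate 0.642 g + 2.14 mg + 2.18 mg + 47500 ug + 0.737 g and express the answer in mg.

1430.82 mg

In mg:
  0.642 g = 0.642 × 10^3 mg = 642
  2.14 mg → 2.14
  2.18 mg → 2.18
  47500 ug = 47500 × 10^-3 mg = 47.5
  0.737 g = 0.737 × 10^3 mg = 737
Sum: 642 + 2.14 + 2.18 + 47.5 + 737 = 1430.82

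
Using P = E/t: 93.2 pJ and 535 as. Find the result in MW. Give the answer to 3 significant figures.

0.174 MW

(93.2e-12) / (535e-18) = 0.17421e6 W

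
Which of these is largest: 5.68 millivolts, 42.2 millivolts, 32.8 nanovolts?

5.68 millivolts = 0.00568 volts
42.2 millivolts = 0.0422 volts
32.8 nanovolts = 0.0000000328 volts

42.2 millivolts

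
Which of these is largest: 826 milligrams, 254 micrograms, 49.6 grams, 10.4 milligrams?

826 milligrams = 0.826 grams
254 micrograms = 0.000254 grams
49.6 grams = 49.6 grams
10.4 milligrams = 0.0104 grams

49.6 grams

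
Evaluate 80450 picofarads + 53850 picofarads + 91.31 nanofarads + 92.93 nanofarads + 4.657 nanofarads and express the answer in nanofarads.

In nanofarads:
  80450 picofarads = 80450 × 10⁻³ nanofarads = 80.45
  53850 picofarads = 53850 × 10⁻³ nanofarads = 53.85
  91.31 nanofarads → 91.31
  92.93 nanofarads → 92.93
  4.657 nanofarads → 4.657
Sum: 80.45 + 53.85 + 91.31 + 92.93 + 4.657 = 323.197

323.197 nanofarads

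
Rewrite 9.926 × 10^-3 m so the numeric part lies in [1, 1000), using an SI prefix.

9.926 mm

= 9.926 × 10^-3 m; 10^-3 is milli.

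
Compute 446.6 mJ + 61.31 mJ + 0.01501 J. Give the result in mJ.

522.92 mJ

In mJ:
  446.6 mJ → 446.6
  61.31 mJ → 61.31
  0.01501 J = 0.01501e3 mJ = 15.01
Sum: 446.6 + 61.31 + 15.01 = 522.92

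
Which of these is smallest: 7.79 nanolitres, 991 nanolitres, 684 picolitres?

7.79 nanolitres = 0.00000000779 litres
991 nanolitres = 0.000000991 litres
684 picolitres = 0.000000000684 litres

684 picolitres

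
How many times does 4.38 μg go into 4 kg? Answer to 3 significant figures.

913000000

(4 × 10^3) / (4.38 × 10^-6) = 0.9132 × 10^9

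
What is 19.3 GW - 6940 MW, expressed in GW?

In GW:
  19.3 GW → 19.3
  6940 MW = 6940e-3 GW = 6.94
Difference: 19.3 - 6.94 = 12.36

12.36 GW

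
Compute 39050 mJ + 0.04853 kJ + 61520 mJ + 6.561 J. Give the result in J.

In J:
  39050 mJ = 39050 × 10⁻³ J = 39.05
  0.04853 kJ = 0.04853 × 10³ J = 48.53
  61520 mJ = 61520 × 10⁻³ J = 61.52
  6.561 J → 6.561
Sum: 39.05 + 48.53 + 61.52 + 6.561 = 155.661

155.661 J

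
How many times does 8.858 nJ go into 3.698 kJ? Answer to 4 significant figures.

417500000000

(3.698 × 10^3) / (8.858 × 10^-9) = 0.41748 × 10^12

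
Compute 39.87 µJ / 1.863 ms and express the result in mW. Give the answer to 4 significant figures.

21.40 mW

(39.87 × 10^-6) / (1.863 × 10^-3) = 21.401 × 10^-3 W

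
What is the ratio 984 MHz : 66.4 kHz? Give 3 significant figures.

14800

(984 × 10⁶) / (66.4 × 10³) = 14.82 × 10³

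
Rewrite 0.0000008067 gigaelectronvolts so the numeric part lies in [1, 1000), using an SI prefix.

806.7 electronvolts

= 806.7 electronvolts; mantissa already in [1, 1000).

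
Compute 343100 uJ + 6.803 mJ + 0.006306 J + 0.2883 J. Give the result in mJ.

In mJ:
  343100 uJ = 343100 × 10^-3 mJ = 343.1
  6.803 mJ → 6.803
  0.006306 J = 0.006306 × 10^3 mJ = 6.306
  0.2883 J = 0.2883 × 10^3 mJ = 288.3
Sum: 343.1 + 6.803 + 6.306 + 288.3 = 644.509

644.509 mJ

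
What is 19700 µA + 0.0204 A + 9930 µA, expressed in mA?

50.03 mA

In mA:
  19700 µA = 19700 × 10⁻³ mA = 19.7
  0.0204 A = 0.0204 × 10³ mA = 20.4
  9930 µA = 9930 × 10⁻³ mA = 9.93
Sum: 19.7 + 20.4 + 9.93 = 50.03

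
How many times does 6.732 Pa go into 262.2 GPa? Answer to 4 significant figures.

(262.2 × 10^9) / (6.732) = 38.948 × 10^9

38950000000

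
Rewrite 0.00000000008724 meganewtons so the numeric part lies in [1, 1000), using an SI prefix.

= 87.24 × 10^-6 newtons; 10^-6 is micro.

87.24 micronewtons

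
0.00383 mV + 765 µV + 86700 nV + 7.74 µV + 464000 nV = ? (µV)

1327.27 µV

In µV:
  0.00383 mV = 0.00383 × 10³ µV = 3.83
  765 µV → 765
  86700 nV = 86700 × 10⁻³ µV = 86.7
  7.74 µV → 7.74
  464000 nV = 464000 × 10⁻³ µV = 464
Sum: 3.83 + 765 + 86.7 + 7.74 + 464 = 1327.27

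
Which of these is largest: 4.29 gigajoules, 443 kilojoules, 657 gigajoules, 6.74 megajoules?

4.29 gigajoules = 4290000000 joules
443 kilojoules = 443000 joules
657 gigajoules = 657000000000 joules
6.74 megajoules = 6740000 joules

657 gigajoules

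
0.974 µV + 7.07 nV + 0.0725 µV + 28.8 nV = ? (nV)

In nV:
  0.974 µV = 0.974 × 10³ nV = 974
  7.07 nV → 7.07
  0.0725 µV = 0.0725 × 10³ nV = 72.5
  28.8 nV → 28.8
Sum: 974 + 7.07 + 72.5 + 28.8 = 1082.37

1082.37 nV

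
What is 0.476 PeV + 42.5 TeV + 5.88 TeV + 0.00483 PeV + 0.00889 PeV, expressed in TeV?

In TeV:
  0.476 PeV = 0.476e3 TeV = 476
  42.5 TeV → 42.5
  5.88 TeV → 5.88
  0.00483 PeV = 0.00483e3 TeV = 4.83
  0.00889 PeV = 0.00889e3 TeV = 8.89
Sum: 476 + 42.5 + 5.88 + 4.83 + 8.89 = 538.1

538.1 TeV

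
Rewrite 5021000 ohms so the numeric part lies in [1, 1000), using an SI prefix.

= 5.021 × 10⁶ ohms; 10⁶ is mega.

5.021 megaohms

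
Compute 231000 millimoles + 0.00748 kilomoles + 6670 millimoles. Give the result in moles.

In moles:
  231000 millimoles = 231000 × 10^-3 moles = 231
  0.00748 kilomoles = 0.00748 × 10^3 moles = 7.48
  6670 millimoles = 6670 × 10^-3 moles = 6.67
Sum: 231 + 7.48 + 6.67 = 245.15

245.15 moles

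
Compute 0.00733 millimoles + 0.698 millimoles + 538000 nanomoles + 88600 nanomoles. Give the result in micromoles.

In micromoles:
  0.00733 millimoles = 0.00733 × 10³ micromoles = 7.33
  0.698 millimoles = 0.698 × 10³ micromoles = 698
  538000 nanomoles = 538000 × 10⁻³ micromoles = 538
  88600 nanomoles = 88600 × 10⁻³ micromoles = 88.6
Sum: 7.33 + 698 + 538 + 88.6 = 1331.93

1331.93 micromoles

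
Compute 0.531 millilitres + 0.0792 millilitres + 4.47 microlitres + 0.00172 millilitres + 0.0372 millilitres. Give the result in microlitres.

In microlitres:
  0.531 millilitres = 0.531e3 microlitres = 531
  0.0792 millilitres = 0.0792e3 microlitres = 79.2
  4.47 microlitres → 4.47
  0.00172 millilitres = 0.00172e3 microlitres = 1.72
  0.0372 millilitres = 0.0372e3 microlitres = 37.2
Sum: 531 + 79.2 + 4.47 + 1.72 + 37.2 = 653.59

653.59 microlitres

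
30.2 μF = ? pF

30200000 pF

micro = 10^-6, pico = 10^-12; factor is 10^6.
30.2 × 10^6 = 30200000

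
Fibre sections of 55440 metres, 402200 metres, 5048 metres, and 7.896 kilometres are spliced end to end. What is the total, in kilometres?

470.584 kilometres

In kilometres:
  55440 metres = 55440e-3 kilometres = 55.44
  402200 metres = 402200e-3 kilometres = 402.2
  5048 metres = 5048e-3 kilometres = 5.048
  7.896 kilometres → 7.896
Sum: 55.44 + 402.2 + 5.048 + 7.896 = 470.584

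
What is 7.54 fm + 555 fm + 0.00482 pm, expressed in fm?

567.36 fm

In fm:
  7.54 fm → 7.54
  555 fm → 555
  0.00482 pm = 0.00482 × 10^3 fm = 4.82
Sum: 7.54 + 555 + 4.82 = 567.36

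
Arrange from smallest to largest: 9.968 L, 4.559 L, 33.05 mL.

9.968 L = 9.968 L
4.559 L = 4.559 L
33.05 mL = 0.03305 L

33.05 mL < 4.559 L < 9.968 L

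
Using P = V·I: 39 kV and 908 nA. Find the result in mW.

39 × 10^3 × 908 × 10^-9 = 35412 × 10^-6 W

35.412 mW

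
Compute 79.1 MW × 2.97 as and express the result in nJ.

0.234927 nJ

79.1 × 10⁶ × 2.97 × 10⁻¹⁸ = 234.927 × 10⁻¹² J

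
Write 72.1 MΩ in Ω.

72100000 Ω

mega = 1e6, (no prefix) = 1e0; factor is 1e6.
72.1 × 1e6 = 72100000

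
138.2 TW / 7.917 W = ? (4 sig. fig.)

17460000000000

(138.2 × 10^12) / (7.917) = 17.456 × 10^12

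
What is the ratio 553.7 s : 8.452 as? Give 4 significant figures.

65510000000000000000

(553.7) / (8.452 × 10^-18) = 65.511 × 10^18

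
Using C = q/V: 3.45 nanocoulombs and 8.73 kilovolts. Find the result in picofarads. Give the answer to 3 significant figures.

(3.45 × 10^-9) / (8.73 × 10^3) = 0.39519 × 10^-12 F

0.395 picofarads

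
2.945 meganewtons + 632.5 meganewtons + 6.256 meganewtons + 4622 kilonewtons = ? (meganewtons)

646.323 meganewtons

In meganewtons:
  2.945 meganewtons → 2.945
  632.5 meganewtons → 632.5
  6.256 meganewtons → 6.256
  4622 kilonewtons = 4622 × 10⁻³ meganewtons = 4.622
Sum: 2.945 + 632.5 + 6.256 + 4.622 = 646.323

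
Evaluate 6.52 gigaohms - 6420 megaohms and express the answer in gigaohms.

0.1 gigaohms

In gigaohms:
  6.52 gigaohms → 6.52
  6420 megaohms = 6420 × 10^-3 gigaohms = 6.42
Difference: 6.52 - 6.42 = 0.1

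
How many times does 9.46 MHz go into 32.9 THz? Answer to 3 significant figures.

3480000

(32.9 × 10¹²) / (9.46 × 10⁶) = 3.478 × 10⁶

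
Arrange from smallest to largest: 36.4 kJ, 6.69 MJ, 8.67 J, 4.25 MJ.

36.4 kJ = 36400 J
6.69 MJ = 6690000 J
8.67 J = 8.67 J
4.25 MJ = 4250000 J

8.67 J < 36.4 kJ < 4.25 MJ < 6.69 MJ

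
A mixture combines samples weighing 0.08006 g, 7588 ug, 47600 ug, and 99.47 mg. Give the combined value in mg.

In mg:
  0.08006 g = 0.08006 × 10^3 mg = 80.06
  7588 ug = 7588 × 10^-3 mg = 7.588
  47600 ug = 47600 × 10^-3 mg = 47.6
  99.47 mg → 99.47
Sum: 80.06 + 7.588 + 47.6 + 99.47 = 234.718

234.718 mg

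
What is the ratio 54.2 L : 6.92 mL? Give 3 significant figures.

7830

(54.2) / (6.92 × 10⁻³) = 7.832 × 10³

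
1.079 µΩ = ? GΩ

0.000000000000001079 GΩ

micro = 10⁻⁶, giga = 10⁹; factor is 10⁻¹⁵.
1.079 × 10⁻¹⁵ = 0.000000000000001079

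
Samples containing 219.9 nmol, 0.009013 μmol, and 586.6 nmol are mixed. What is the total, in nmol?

815.513 nmol

In nmol:
  219.9 nmol → 219.9
  0.009013 μmol = 0.009013e3 nmol = 9.013
  586.6 nmol → 586.6
Sum: 219.9 + 9.013 + 586.6 = 815.513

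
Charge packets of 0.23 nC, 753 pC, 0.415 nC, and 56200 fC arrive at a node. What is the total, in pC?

In pC:
  0.23 nC = 0.23 × 10^3 pC = 230
  753 pC → 753
  0.415 nC = 0.415 × 10^3 pC = 415
  56200 fC = 56200 × 10^-3 pC = 56.2
Sum: 230 + 753 + 415 + 56.2 = 1454.2

1454.2 pC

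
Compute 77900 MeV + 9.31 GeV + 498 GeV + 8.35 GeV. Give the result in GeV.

In GeV:
  77900 MeV = 77900 × 10^-3 GeV = 77.9
  9.31 GeV → 9.31
  498 GeV → 498
  8.35 GeV → 8.35
Sum: 77.9 + 9.31 + 498 + 8.35 = 593.56

593.56 GeV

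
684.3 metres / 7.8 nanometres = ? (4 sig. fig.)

87730000000

(684.3) / (7.8e-9) = 87.731e9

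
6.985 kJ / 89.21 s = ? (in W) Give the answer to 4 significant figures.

(6.985e3) / (89.21) = 0.0782984e3 W

78.30 W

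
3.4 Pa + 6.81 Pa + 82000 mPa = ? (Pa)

92.21 Pa

In Pa:
  3.4 Pa → 3.4
  6.81 Pa → 6.81
  82000 mPa = 82000 × 10⁻³ Pa = 82
Sum: 3.4 + 6.81 + 82 = 92.21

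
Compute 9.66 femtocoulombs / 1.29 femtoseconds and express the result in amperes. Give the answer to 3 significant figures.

(9.66e-15) / (1.29e-15) = 7.4884 A

7.49 amperes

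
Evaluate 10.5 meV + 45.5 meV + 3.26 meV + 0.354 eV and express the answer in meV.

In meV:
  10.5 meV → 10.5
  45.5 meV → 45.5
  3.26 meV → 3.26
  0.354 eV = 0.354 × 10³ meV = 354
Sum: 10.5 + 45.5 + 3.26 + 354 = 413.26

413.26 meV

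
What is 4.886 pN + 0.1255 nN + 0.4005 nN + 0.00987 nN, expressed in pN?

540.756 pN

In pN:
  4.886 pN → 4.886
  0.1255 nN = 0.1255 × 10^3 pN = 125.5
  0.4005 nN = 0.4005 × 10^3 pN = 400.5
  0.00987 nN = 0.00987 × 10^3 pN = 9.87
Sum: 4.886 + 125.5 + 400.5 + 9.87 = 540.756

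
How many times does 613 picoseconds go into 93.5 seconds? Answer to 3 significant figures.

(93.5) / (613 × 10^-12) = 0.1525 × 10^12

153000000000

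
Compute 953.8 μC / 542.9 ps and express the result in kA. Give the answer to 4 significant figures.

1757 kA

(953.8e-6) / (542.9e-12) = 1.75686e6 A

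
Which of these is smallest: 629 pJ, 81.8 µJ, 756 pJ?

629 pJ = 0.000000000629 J
81.8 µJ = 0.0000818 J
756 pJ = 0.000000000756 J

629 pJ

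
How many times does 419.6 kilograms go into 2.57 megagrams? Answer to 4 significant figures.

(2.57e6) / (419.6e3) = 0.0061249e3

6.125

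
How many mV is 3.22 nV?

0.00000322 mV

nano = 1e-9, milli = 1e-3; factor is 1e-6.
3.22 × 1e-6 = 0.00000322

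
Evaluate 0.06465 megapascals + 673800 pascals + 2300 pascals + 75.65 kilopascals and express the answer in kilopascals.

In kilopascals:
  0.06465 megapascals = 0.06465 × 10^3 kilopascals = 64.65
  673800 pascals = 673800 × 10^-3 kilopascals = 673.8
  2300 pascals = 2300 × 10^-3 kilopascals = 2.3
  75.65 kilopascals → 75.65
Sum: 64.65 + 673.8 + 2.3 + 75.65 = 816.4

816.4 kilopascals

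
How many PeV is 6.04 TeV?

tera = 10^12, peta = 10^15; factor is 10^-3.
6.04 × 10^-3 = 0.00604

0.00604 PeV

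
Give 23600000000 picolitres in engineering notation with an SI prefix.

23.6 millilitres

= 23.6 × 10⁻³ litres; 10⁻³ is milli.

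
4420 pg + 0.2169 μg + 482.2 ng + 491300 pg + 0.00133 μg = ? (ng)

1196.15 ng

In ng:
  4420 pg = 4420 × 10⁻³ ng = 4.42
  0.2169 μg = 0.2169 × 10³ ng = 216.9
  482.2 ng → 482.2
  491300 pg = 491300 × 10⁻³ ng = 491.3
  0.00133 μg = 0.00133 × 10³ ng = 1.33
Sum: 4.42 + 216.9 + 482.2 + 491.3 + 1.33 = 1196.15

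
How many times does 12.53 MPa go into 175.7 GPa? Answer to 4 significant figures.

14020

(175.7 × 10^9) / (12.53 × 10^6) = 14.022 × 10^3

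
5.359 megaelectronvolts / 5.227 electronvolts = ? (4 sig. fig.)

(5.359 × 10⁶) / (5.227) = 1.0253 × 10⁶

1025000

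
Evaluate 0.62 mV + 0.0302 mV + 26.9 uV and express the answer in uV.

677.1 uV

In uV:
  0.62 mV = 0.62e3 uV = 620
  0.0302 mV = 0.0302e3 uV = 30.2
  26.9 uV → 26.9
Sum: 620 + 30.2 + 26.9 = 677.1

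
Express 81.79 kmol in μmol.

kilo = 10³, micro = 10⁻⁶; factor is 10⁹.
81.79 × 10⁹ = 81790000000

81790000000 μmol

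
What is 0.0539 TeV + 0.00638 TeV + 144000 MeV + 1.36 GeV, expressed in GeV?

205.64 GeV

In GeV:
  0.0539 TeV = 0.0539e3 GeV = 53.9
  0.00638 TeV = 0.00638e3 GeV = 6.38
  144000 MeV = 144000e-3 GeV = 144
  1.36 GeV → 1.36
Sum: 53.9 + 6.38 + 144 + 1.36 = 205.64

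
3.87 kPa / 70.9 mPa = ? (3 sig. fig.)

(3.87 × 10^3) / (70.9 × 10^-3) = 0.05458 × 10^6

54600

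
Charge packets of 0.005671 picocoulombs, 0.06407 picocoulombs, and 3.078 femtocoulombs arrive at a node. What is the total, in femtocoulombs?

72.819 femtocoulombs

In femtocoulombs:
  0.005671 picocoulombs = 0.005671 × 10^3 femtocoulombs = 5.671
  0.06407 picocoulombs = 0.06407 × 10^3 femtocoulombs = 64.07
  3.078 femtocoulombs → 3.078
Sum: 5.671 + 64.07 + 3.078 = 72.819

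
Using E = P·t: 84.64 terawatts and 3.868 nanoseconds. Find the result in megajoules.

84.64e12 × 3.868e-9 = 327.38752e3 J

0.32738752 megajoules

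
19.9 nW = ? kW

nano = 10⁻⁹, kilo = 10³; factor is 10⁻¹².
19.9 × 10⁻¹² = 0.0000000000199

0.0000000000199 kW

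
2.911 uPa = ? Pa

0.000002911 Pa

micro = 10^-6, (no prefix) = 10^0; factor is 10^-6.
2.911 × 10^-6 = 0.000002911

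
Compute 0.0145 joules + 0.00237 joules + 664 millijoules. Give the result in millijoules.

680.87 millijoules

In millijoules:
  0.0145 joules = 0.0145 × 10³ millijoules = 14.5
  0.00237 joules = 0.00237 × 10³ millijoules = 2.37
  664 millijoules → 664
Sum: 14.5 + 2.37 + 664 = 680.87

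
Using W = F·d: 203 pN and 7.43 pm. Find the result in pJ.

0.00000000150829 pJ

203 × 10⁻¹² × 7.43 × 10⁻¹² = 1508.29 × 10⁻²⁴ J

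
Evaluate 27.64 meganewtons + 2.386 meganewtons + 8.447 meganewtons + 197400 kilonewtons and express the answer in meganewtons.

235.873 meganewtons

In meganewtons:
  27.64 meganewtons → 27.64
  2.386 meganewtons → 2.386
  8.447 meganewtons → 8.447
  197400 kilonewtons = 197400 × 10⁻³ meganewtons = 197.4
Sum: 27.64 + 2.386 + 8.447 + 197.4 = 235.873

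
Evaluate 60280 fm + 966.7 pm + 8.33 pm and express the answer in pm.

1035.31 pm

In pm:
  60280 fm = 60280 × 10⁻³ pm = 60.28
  966.7 pm → 966.7
  8.33 pm → 8.33
Sum: 60.28 + 966.7 + 8.33 = 1035.31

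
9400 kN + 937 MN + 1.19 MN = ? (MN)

947.59 MN

In MN:
  9400 kN = 9400 × 10⁻³ MN = 9.4
  937 MN → 937
  1.19 MN → 1.19
Sum: 9.4 + 937 + 1.19 = 947.59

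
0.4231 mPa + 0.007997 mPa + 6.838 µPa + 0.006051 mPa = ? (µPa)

443.986 µPa

In µPa:
  0.4231 mPa = 0.4231 × 10³ µPa = 423.1
  0.007997 mPa = 0.007997 × 10³ µPa = 7.997
  6.838 µPa → 6.838
  0.006051 mPa = 0.006051 × 10³ µPa = 6.051
Sum: 423.1 + 7.997 + 6.838 + 6.051 = 443.986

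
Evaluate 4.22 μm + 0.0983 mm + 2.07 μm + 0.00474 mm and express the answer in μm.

109.33 μm

In μm:
  4.22 μm → 4.22
  0.0983 mm = 0.0983e3 μm = 98.3
  2.07 μm → 2.07
  0.00474 mm = 0.00474e3 μm = 4.74
Sum: 4.22 + 98.3 + 2.07 + 4.74 = 109.33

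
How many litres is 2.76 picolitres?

pico = 1e-12, (no prefix) = 1e0; factor is 1e-12.
2.76 × 1e-12 = 0.00000000000276

0.00000000000276 litres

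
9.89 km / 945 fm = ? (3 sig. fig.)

10500000000000000

(9.89 × 10³) / (945 × 10⁻¹⁵) = 0.01047 × 10¹⁸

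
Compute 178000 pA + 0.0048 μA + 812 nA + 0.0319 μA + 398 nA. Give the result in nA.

1424.7 nA

In nA:
  178000 pA = 178000e-3 nA = 178
  0.0048 μA = 0.0048e3 nA = 4.8
  812 nA → 812
  0.0319 μA = 0.0319e3 nA = 31.9
  398 nA → 398
Sum: 178 + 4.8 + 812 + 31.9 + 398 = 1424.7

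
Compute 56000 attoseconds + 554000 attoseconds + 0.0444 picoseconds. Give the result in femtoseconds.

654.4 femtoseconds

In femtoseconds:
  56000 attoseconds = 56000e-3 femtoseconds = 56
  554000 attoseconds = 554000e-3 femtoseconds = 554
  0.0444 picoseconds = 0.0444e3 femtoseconds = 44.4
Sum: 56 + 554 + 44.4 = 654.4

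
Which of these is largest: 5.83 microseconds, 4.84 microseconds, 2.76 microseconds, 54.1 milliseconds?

54.1 milliseconds

5.83 microseconds = 0.00000583 seconds
4.84 microseconds = 0.00000484 seconds
2.76 microseconds = 0.00000276 seconds
54.1 milliseconds = 0.0541 seconds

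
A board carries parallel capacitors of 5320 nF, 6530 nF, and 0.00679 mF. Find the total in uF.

In uF:
  5320 nF = 5320e-3 uF = 5.32
  6530 nF = 6530e-3 uF = 6.53
  0.00679 mF = 0.00679e3 uF = 6.79
Sum: 5.32 + 6.53 + 6.79 = 18.64

18.64 uF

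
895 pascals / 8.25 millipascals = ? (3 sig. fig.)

(895) / (8.25 × 10^-3) = 108.5 × 10^3

108000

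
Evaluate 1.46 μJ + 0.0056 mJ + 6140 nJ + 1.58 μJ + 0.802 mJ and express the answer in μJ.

816.78 μJ

In μJ:
  1.46 μJ → 1.46
  0.0056 mJ = 0.0056 × 10³ μJ = 5.6
  6140 nJ = 6140 × 10⁻³ μJ = 6.14
  1.58 μJ → 1.58
  0.802 mJ = 0.802 × 10³ μJ = 802
Sum: 1.46 + 5.6 + 6.14 + 1.58 + 802 = 816.78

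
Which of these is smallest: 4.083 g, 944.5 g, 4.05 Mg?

4.083 g

4.083 g = 4.083 g
944.5 g = 944.5 g
4.05 Mg = 4050000 g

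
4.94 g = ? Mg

(no prefix) = 10⁰, mega = 10⁶; factor is 10⁻⁶.
4.94 × 10⁻⁶ = 0.00000494

0.00000494 Mg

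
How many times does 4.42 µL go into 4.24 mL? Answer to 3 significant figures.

(4.24e-3) / (4.42e-6) = 0.9593e3

959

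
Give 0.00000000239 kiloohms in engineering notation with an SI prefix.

2.39 microohms

= 2.39 × 10^-6 ohms; 10^-6 is micro.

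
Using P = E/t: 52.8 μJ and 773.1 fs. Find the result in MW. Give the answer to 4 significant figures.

68.30 MW

(52.8e-6) / (773.1e-15) = 0.0682965e9 W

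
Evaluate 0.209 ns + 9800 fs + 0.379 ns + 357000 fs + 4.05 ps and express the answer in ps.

In ps:
  0.209 ns = 0.209 × 10³ ps = 209
  9800 fs = 9800 × 10⁻³ ps = 9.8
  0.379 ns = 0.379 × 10³ ps = 379
  357000 fs = 357000 × 10⁻³ ps = 357
  4.05 ps → 4.05
Sum: 209 + 9.8 + 379 + 357 + 4.05 = 958.85

958.85 ps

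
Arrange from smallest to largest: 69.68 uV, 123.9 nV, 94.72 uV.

123.9 nV < 69.68 uV < 94.72 uV

69.68 uV = 0.00006968 V
123.9 nV = 0.0000001239 V
94.72 uV = 0.00009472 V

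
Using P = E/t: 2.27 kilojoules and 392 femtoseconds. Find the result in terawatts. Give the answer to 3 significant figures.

5790 terawatts

(2.27 × 10³) / (392 × 10⁻¹⁵) = 0.0057908 × 10¹⁸ W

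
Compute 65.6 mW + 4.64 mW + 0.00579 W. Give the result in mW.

76.03 mW

In mW:
  65.6 mW → 65.6
  4.64 mW → 4.64
  0.00579 W = 0.00579 × 10³ mW = 5.79
Sum: 65.6 + 4.64 + 5.79 = 76.03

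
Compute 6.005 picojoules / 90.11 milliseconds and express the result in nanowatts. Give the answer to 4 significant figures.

(6.005 × 10⁻¹²) / (90.11 × 10⁻³) = 0.0666408 × 10⁻⁹ W

0.06664 nanowatts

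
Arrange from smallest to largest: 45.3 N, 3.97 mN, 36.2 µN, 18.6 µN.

18.6 µN < 36.2 µN < 3.97 mN < 45.3 N

45.3 N = 45.3 N
3.97 mN = 0.00397 N
36.2 µN = 0.0000362 N
18.6 µN = 0.0000186 N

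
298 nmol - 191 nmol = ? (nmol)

In nmol:
  298 nmol → 298
  191 nmol → 191
Difference: 298 - 191 = 107

107 nmol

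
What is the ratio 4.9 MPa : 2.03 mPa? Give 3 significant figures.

(4.9e6) / (2.03e-3) = 2.414e9

2410000000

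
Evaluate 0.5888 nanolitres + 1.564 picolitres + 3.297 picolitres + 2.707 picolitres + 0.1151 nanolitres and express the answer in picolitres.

711.468 picolitres

In picolitres:
  0.5888 nanolitres = 0.5888 × 10³ picolitres = 588.8
  1.564 picolitres → 1.564
  3.297 picolitres → 3.297
  2.707 picolitres → 2.707
  0.1151 nanolitres = 0.1151 × 10³ picolitres = 115.1
Sum: 588.8 + 1.564 + 3.297 + 2.707 + 115.1 = 711.468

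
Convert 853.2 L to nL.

853200000000 nL

(no prefix) = 10⁰, nano = 10⁻⁹; factor is 10⁹.
853.2 × 10⁹ = 853200000000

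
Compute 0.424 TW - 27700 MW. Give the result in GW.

In GW:
  0.424 TW = 0.424 × 10³ GW = 424
  27700 MW = 27700 × 10⁻³ GW = 27.7
Difference: 424 - 27.7 = 396.3

396.3 GW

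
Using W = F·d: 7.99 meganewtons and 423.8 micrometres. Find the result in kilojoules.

7.99 × 10⁶ × 423.8 × 10⁻⁶ = 3386.162 J

3.386162 kilojoules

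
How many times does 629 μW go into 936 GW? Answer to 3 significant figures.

1490000000000000

(936 × 10⁹) / (629 × 10⁻⁶) = 1.488 × 10¹⁵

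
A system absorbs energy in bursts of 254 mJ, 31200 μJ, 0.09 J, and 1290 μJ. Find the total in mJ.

376.49 mJ

In mJ:
  254 mJ → 254
  31200 μJ = 31200 × 10⁻³ mJ = 31.2
  0.09 J = 0.09 × 10³ mJ = 90
  1290 μJ = 1290 × 10⁻³ mJ = 1.29
Sum: 254 + 31.2 + 90 + 1.29 = 376.49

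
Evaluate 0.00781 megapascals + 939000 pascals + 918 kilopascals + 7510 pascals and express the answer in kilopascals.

In kilopascals:
  0.00781 megapascals = 0.00781e3 kilopascals = 7.81
  939000 pascals = 939000e-3 kilopascals = 939
  918 kilopascals → 918
  7510 pascals = 7510e-3 kilopascals = 7.51
Sum: 7.81 + 939 + 918 + 7.51 = 1872.32

1872.32 kilopascals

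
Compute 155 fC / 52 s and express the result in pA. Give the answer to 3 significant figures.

0.00298 pA

(155e-15) / (52) = 2.9808e-15 A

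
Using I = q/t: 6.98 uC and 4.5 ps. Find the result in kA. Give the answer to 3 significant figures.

(6.98 × 10^-6) / (4.5 × 10^-12) = 1.5511 × 10^6 A

1550 kA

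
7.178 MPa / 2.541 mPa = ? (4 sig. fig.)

2825000000

(7.178e6) / (2.541e-3) = 2.8249e9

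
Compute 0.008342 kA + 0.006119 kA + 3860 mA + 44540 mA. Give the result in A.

In A:
  0.008342 kA = 0.008342 × 10^3 A = 8.342
  0.006119 kA = 0.006119 × 10^3 A = 6.119
  3860 mA = 3860 × 10^-3 A = 3.86
  44540 mA = 44540 × 10^-3 A = 44.54
Sum: 8.342 + 6.119 + 3.86 + 44.54 = 62.861

62.861 A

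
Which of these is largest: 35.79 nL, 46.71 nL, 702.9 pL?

46.71 nL

35.79 nL = 0.00000003579 L
46.71 nL = 0.00000004671 L
702.9 pL = 0.0000000007029 L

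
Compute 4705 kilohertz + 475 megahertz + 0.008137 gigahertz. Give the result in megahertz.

In megahertz:
  4705 kilohertz = 4705 × 10^-3 megahertz = 4.705
  475 megahertz → 475
  0.008137 gigahertz = 0.008137 × 10^3 megahertz = 8.137
Sum: 4.705 + 475 + 8.137 = 487.842

487.842 megahertz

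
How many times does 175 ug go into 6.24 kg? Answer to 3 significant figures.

35700000

(6.24e3) / (175e-6) = 0.03566e9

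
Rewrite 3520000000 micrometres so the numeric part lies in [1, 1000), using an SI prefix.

= 3.52e3 metres; 1e3 is kilo.

3.52 kilometres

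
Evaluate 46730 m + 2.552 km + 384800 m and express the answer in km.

434.082 km

In km:
  46730 m = 46730e-3 km = 46.73
  2.552 km → 2.552
  384800 m = 384800e-3 km = 384.8
Sum: 46.73 + 2.552 + 384.8 = 434.082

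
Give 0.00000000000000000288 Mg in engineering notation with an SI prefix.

= 2.88e-12 g; 1e-12 is pico.

2.88 pg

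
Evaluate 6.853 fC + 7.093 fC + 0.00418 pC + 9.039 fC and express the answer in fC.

In fC:
  6.853 fC → 6.853
  7.093 fC → 7.093
  0.00418 pC = 0.00418e3 fC = 4.18
  9.039 fC → 9.039
Sum: 6.853 + 7.093 + 4.18 + 9.039 = 27.165

27.165 fC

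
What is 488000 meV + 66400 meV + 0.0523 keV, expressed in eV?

In eV:
  488000 meV = 488000 × 10^-3 eV = 488
  66400 meV = 66400 × 10^-3 eV = 66.4
  0.0523 keV = 0.0523 × 10^3 eV = 52.3
Sum: 488 + 66.4 + 52.3 = 606.7

606.7 eV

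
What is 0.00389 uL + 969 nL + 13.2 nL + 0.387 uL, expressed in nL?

1373.09 nL

In nL:
  0.00389 uL = 0.00389 × 10^3 nL = 3.89
  969 nL → 969
  13.2 nL → 13.2
  0.387 uL = 0.387 × 10^3 nL = 387
Sum: 3.89 + 969 + 13.2 + 387 = 1373.09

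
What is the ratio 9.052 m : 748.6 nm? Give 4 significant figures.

(9.052) / (748.6 × 10⁻⁹) = 0.012092 × 10⁹

12090000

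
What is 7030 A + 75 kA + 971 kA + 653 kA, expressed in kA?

1706.03 kA

In kA:
  7030 A = 7030e-3 kA = 7.03
  75 kA → 75
  971 kA → 971
  653 kA → 653
Sum: 7.03 + 75 + 971 + 653 = 1706.03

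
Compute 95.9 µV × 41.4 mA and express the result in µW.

3.97026 µW

95.9 × 10⁻⁶ × 41.4 × 10⁻³ = 3970.26 × 10⁻⁹ W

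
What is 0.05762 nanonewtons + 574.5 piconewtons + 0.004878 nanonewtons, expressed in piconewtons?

In piconewtons:
  0.05762 nanonewtons = 0.05762e3 piconewtons = 57.62
  574.5 piconewtons → 574.5
  0.004878 nanonewtons = 0.004878e3 piconewtons = 4.878
Sum: 57.62 + 574.5 + 4.878 = 636.998

636.998 piconewtons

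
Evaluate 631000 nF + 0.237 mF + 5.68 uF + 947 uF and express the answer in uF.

In uF:
  631000 nF = 631000 × 10^-3 uF = 631
  0.237 mF = 0.237 × 10^3 uF = 237
  5.68 uF → 5.68
  947 uF → 947
Sum: 631 + 237 + 5.68 + 947 = 1820.68

1820.68 uF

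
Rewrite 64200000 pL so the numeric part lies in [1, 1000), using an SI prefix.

64.2 μL

= 64.2 × 10^-6 L; 10^-6 is micro.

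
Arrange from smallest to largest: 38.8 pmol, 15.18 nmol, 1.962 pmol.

38.8 pmol = 0.0000000000388 mol
15.18 nmol = 0.00000001518 mol
1.962 pmol = 0.000000000001962 mol

1.962 pmol < 38.8 pmol < 15.18 nmol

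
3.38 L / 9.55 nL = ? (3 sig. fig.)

354000000

(3.38) / (9.55 × 10^-9) = 0.3539 × 10^9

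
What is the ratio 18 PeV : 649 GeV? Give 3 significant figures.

27700

(18 × 10^15) / (649 × 10^9) = 0.02773 × 10^6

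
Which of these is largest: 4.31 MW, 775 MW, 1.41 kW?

4.31 MW = 4310000 W
775 MW = 775000000 W
1.41 kW = 1410 W

775 MW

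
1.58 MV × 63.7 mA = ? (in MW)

1.58 × 10^6 × 63.7 × 10^-3 = 100.646 × 10^3 W

0.100646 MW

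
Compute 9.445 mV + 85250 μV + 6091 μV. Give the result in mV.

In mV:
  9.445 mV → 9.445
  85250 μV = 85250e-3 mV = 85.25
  6091 μV = 6091e-3 mV = 6.091
Sum: 9.445 + 85.25 + 6.091 = 100.786

100.786 mV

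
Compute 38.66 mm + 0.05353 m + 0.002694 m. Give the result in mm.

In mm:
  38.66 mm → 38.66
  0.05353 m = 0.05353 × 10³ mm = 53.53
  0.002694 m = 0.002694 × 10³ mm = 2.694
Sum: 38.66 + 53.53 + 2.694 = 94.884

94.884 mm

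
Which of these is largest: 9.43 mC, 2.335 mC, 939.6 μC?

9.43 mC

9.43 mC = 0.00943 C
2.335 mC = 0.002335 C
939.6 μC = 0.0009396 C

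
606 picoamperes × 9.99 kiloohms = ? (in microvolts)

6.05394 microvolts

606e-12 × 9.99e3 = 6053.94e-9 V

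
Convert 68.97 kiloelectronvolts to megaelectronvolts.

kilo = 10³, mega = 10⁶; factor is 10⁻³.
68.97 × 10⁻³ = 0.06897

0.06897 megaelectronvolts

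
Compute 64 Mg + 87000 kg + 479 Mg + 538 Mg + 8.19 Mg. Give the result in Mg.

1176.19 Mg

In Mg:
  64 Mg → 64
  87000 kg = 87000e-3 Mg = 87
  479 Mg → 479
  538 Mg → 538
  8.19 Mg → 8.19
Sum: 64 + 87 + 479 + 538 + 8.19 = 1176.19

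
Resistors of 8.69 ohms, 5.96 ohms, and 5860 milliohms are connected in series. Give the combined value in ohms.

20.51 ohms

In ohms:
  8.69 ohms → 8.69
  5.96 ohms → 5.96
  5860 milliohms = 5860 × 10^-3 ohms = 5.86
Sum: 8.69 + 5.96 + 5.86 = 20.51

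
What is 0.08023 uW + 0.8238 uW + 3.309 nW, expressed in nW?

In nW:
  0.08023 uW = 0.08023 × 10³ nW = 80.23
  0.8238 uW = 0.8238 × 10³ nW = 823.8
  3.309 nW → 3.309
Sum: 80.23 + 823.8 + 3.309 = 907.339

907.339 nW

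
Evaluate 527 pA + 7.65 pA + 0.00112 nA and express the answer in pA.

535.77 pA

In pA:
  527 pA → 527
  7.65 pA → 7.65
  0.00112 nA = 0.00112e3 pA = 1.12
Sum: 527 + 7.65 + 1.12 = 535.77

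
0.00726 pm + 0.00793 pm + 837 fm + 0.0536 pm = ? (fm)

905.79 fm

In fm:
  0.00726 pm = 0.00726 × 10^3 fm = 7.26
  0.00793 pm = 0.00793 × 10^3 fm = 7.93
  837 fm → 837
  0.0536 pm = 0.0536 × 10^3 fm = 53.6
Sum: 7.26 + 7.93 + 837 + 53.6 = 905.79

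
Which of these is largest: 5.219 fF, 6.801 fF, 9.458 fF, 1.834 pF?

5.219 fF = 0.000000000000005219 F
6.801 fF = 0.000000000000006801 F
9.458 fF = 0.000000000000009458 F
1.834 pF = 0.000000000001834 F

1.834 pF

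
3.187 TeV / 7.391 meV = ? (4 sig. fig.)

431200000000000

(3.187 × 10^12) / (7.391 × 10^-3) = 0.4312 × 10^15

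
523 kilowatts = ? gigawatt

kilo = 1e3, giga = 1e9; factor is 1e-6.
523 × 1e-6 = 0.000523

0.000523 gigawatts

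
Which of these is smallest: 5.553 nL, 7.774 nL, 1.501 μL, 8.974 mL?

5.553 nL = 0.000000005553 L
7.774 nL = 0.000000007774 L
1.501 μL = 0.000001501 L
8.974 mL = 0.008974 L

5.553 nL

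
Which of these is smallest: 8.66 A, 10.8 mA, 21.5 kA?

8.66 A = 8.66 A
10.8 mA = 0.0108 A
21.5 kA = 21500 A

10.8 mA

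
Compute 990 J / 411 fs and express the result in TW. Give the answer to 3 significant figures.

(990) / (411 × 10⁻¹⁵) = 2.4088 × 10¹⁵ W

2410 TW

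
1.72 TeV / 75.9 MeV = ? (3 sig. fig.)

(1.72 × 10^12) / (75.9 × 10^6) = 0.02266 × 10^6

22700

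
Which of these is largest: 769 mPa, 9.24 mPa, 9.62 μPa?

769 mPa

769 mPa = 0.769 Pa
9.24 mPa = 0.00924 Pa
9.62 μPa = 0.00000962 Pa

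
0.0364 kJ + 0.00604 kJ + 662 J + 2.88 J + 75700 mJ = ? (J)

In J:
  0.0364 kJ = 0.0364 × 10^3 J = 36.4
  0.00604 kJ = 0.00604 × 10^3 J = 6.04
  662 J → 662
  2.88 J → 2.88
  75700 mJ = 75700 × 10^-3 J = 75.7
Sum: 36.4 + 6.04 + 662 + 2.88 + 75.7 = 783.02

783.02 J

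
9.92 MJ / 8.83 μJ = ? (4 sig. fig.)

1123000000000

(9.92e6) / (8.83e-6) = 1.1234e12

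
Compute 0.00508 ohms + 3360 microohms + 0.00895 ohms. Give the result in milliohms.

17.39 milliohms

In milliohms:
  0.00508 ohms = 0.00508e3 milliohms = 5.08
  3360 microohms = 3360e-3 milliohms = 3.36
  0.00895 ohms = 0.00895e3 milliohms = 8.95
Sum: 5.08 + 3.36 + 8.95 = 17.39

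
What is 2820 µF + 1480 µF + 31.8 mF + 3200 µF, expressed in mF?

In mF:
  2820 µF = 2820e-3 mF = 2.82
  1480 µF = 1480e-3 mF = 1.48
  31.8 mF → 31.8
  3200 µF = 3200e-3 mF = 3.2
Sum: 2.82 + 1.48 + 31.8 + 3.2 = 39.3

39.3 mF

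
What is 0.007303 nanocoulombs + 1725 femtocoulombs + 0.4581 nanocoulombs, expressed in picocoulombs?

In picocoulombs:
  0.007303 nanocoulombs = 0.007303 × 10³ picocoulombs = 7.303
  1725 femtocoulombs = 1725 × 10⁻³ picocoulombs = 1.725
  0.4581 nanocoulombs = 0.4581 × 10³ picocoulombs = 458.1
Sum: 7.303 + 1.725 + 458.1 = 467.128

467.128 picocoulombs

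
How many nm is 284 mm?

284000000 nm

milli = 1e-3, nano = 1e-9; factor is 1e6.
284 × 1e6 = 284000000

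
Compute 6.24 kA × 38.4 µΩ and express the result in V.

0.239616 V

6.24 × 10³ × 38.4 × 10⁻⁶ = 239.616 × 10⁻³ V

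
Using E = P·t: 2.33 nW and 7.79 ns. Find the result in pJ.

0.0000181507 pJ

2.33 × 10^-9 × 7.79 × 10^-9 = 18.1507 × 10^-18 J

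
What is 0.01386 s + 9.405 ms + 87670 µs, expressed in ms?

In ms:
  0.01386 s = 0.01386e3 ms = 13.86
  9.405 ms → 9.405
  87670 µs = 87670e-3 ms = 87.67
Sum: 13.86 + 9.405 + 87.67 = 110.935

110.935 ms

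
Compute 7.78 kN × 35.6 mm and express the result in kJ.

0.276968 kJ

7.78 × 10^3 × 35.6 × 10^-3 = 276.968 J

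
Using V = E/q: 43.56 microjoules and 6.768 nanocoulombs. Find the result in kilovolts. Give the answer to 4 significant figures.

6.436 kilovolts

(43.56e-6) / (6.768e-9) = 6.43617e3 V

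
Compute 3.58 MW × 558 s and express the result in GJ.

3.58 × 10⁶ × 558 = 1997.64 × 10⁶ J

1.99764 GJ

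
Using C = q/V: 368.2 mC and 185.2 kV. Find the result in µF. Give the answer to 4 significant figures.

1.988 µF

(368.2 × 10^-3) / (185.2 × 10^3) = 1.98812 × 10^-6 F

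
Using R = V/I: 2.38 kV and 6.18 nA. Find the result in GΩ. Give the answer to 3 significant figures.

(2.38e3) / (6.18e-9) = 0.38511e12 Ω

385 GΩ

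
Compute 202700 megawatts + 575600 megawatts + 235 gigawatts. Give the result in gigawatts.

In gigawatts:
  202700 megawatts = 202700e-3 gigawatts = 202.7
  575600 megawatts = 575600e-3 gigawatts = 575.6
  235 gigawatts → 235
Sum: 202.7 + 575.6 + 235 = 1013.3

1013.3 gigawatts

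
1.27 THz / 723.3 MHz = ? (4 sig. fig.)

(1.27 × 10¹²) / (723.3 × 10⁶) = 0.0017558 × 10⁶

1756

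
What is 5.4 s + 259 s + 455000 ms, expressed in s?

719.4 s

In s:
  5.4 s → 5.4
  259 s → 259
  455000 ms = 455000e-3 s = 455
Sum: 5.4 + 259 + 455 = 719.4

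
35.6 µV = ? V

0.0000356 V

micro = 10^-6, (no prefix) = 10^0; factor is 10^-6.
35.6 × 10^-6 = 0.0000356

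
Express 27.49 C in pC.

(no prefix) = 10^0, pico = 10^-12; factor is 10^12.
27.49 × 10^12 = 27490000000000

27490000000000 pC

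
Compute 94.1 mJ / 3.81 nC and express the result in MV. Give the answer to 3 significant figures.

(94.1 × 10⁻³) / (3.81 × 10⁻⁹) = 24.698 × 10⁶ V

24.7 MV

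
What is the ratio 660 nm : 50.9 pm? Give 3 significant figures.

(660e-9) / (50.9e-12) = 12.97e3

13000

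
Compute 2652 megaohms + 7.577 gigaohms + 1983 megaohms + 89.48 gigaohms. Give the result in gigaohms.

101.692 gigaohms

In gigaohms:
  2652 megaohms = 2652e-3 gigaohms = 2.652
  7.577 gigaohms → 7.577
  1983 megaohms = 1983e-3 gigaohms = 1.983
  89.48 gigaohms → 89.48
Sum: 2.652 + 7.577 + 1.983 + 89.48 = 101.692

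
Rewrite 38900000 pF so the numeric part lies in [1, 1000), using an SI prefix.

= 38.9 × 10^-6 F; 10^-6 is micro.

38.9 μF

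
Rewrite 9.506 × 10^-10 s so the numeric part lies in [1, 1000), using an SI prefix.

950.6 ps

= 950.6 × 10^-12 s; 10^-12 is pico.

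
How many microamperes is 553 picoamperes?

pico = 10⁻¹², micro = 10⁻⁶; factor is 10⁻⁶.
553 × 10⁻⁶ = 0.000553

0.000553 microamperes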